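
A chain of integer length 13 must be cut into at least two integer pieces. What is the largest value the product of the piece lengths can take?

108

Fill P[k] for k=2..13: at each k try every first piece i and multiply by the better of (k−i) uncut or P[k−i].
Small cases: P[2]=1, P[3]=2, P[4]=4, P[5]=6.
P[6] = 3×max(3,2) = 3×3 = 9
P[7] = 2×max(5,6) = 2×6 = 12
P[8] = 2×max(6,9) = 2×9 = 18
P[9] = 3×max(6,9) = 3×9 = 27
P[10] = 2×max(8,18) = 2×18 = 36
P[11] = 2×max(9,27) = 2×27 = 54
P[12] = 3×max(9,27) = 3×27 = 81
P[13] = 2×max(11,54) = 2×54 = 108
One optimal split: 3 + 3 + 3 + 2 + 2; product 3×3×3×2×2 = 108.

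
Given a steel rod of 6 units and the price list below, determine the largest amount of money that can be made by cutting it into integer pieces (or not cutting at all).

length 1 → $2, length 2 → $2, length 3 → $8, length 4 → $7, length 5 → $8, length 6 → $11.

Build best[k] bottom-up: best[k] = max over allowed piece i of (p[i] + best[k−i]).
best[1] = 2
best[2] = 4  (first piece 1, then best[1]=2)
best[3] = 8
best[4] = 10  (first piece 1, then best[3]=8)
best[5] = 12  (first piece 1, then best[4]=10)
best[6] = 16  (first piece 3, then best[3]=8)
One optimal cutting: 3 + 3 → $8 + $8 = $16.

16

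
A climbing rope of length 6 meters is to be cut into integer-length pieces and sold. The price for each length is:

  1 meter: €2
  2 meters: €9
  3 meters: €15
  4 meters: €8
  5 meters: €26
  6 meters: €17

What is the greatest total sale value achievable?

30

Consider every possible first cut. best[k] is the best of p[i]+best[k−i] over all sellable i≤k.
best[1] = 2
best[2] = 9
best[3] = 15
best[4] = 18  (first piece 2, then best[2]=9)
best[5] = 26
best[6] = 30  (first piece 3, then best[3]=15)
One optimal cutting: 3 + 3 → €15 + €15 = €30.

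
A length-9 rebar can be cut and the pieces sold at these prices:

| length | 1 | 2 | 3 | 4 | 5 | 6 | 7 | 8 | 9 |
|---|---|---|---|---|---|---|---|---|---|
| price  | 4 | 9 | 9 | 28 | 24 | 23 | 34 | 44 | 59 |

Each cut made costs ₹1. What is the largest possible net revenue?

Let r[k] be the best obtainable value from length k. For each k, try every first piece i and keep the best of price[i] + r[k−i] minus the 1 cut fee when i<k.
r[1] = 4
r[2] = 9
r[3] = 12  (first piece 1, then r[2]=9)
r[4] = 28
r[5] = 31  (first piece 1, then r[4]=28)
r[6] = 36  (first piece 2, then r[4]=28)
r[7] = 39  (first piece 1, then r[6]=36)
r[8] = 55  (first piece 4, then r[4]=28)
r[9] = 59
Best is to make no cuts and sell whole for ₹59.

59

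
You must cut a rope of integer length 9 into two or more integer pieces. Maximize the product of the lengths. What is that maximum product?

Let P[k] be the best product for length k (with at least one cut). For each first piece i, the rest contributes max(k−i, P[k−i]).
P[2] = 1*max(1,0) = 1*1 = 1
P[3] = 1*max(2,1) = 1*2 = 2
P[4] = 2*max(2,1) = 2*2 = 4
P[5] = 2*max(3,2) = 2*3 = 6
P[6] = 3*max(3,2) = 3*3 = 9
P[7] = 2*max(5,6) = 2*6 = 12
P[8] = 2*max(6,9) = 2*9 = 18
P[9] = 3*max(6,9) = 3*9 = 27
One optimal split: 3 + 3 + 3; product 3*3*3 = 27.

27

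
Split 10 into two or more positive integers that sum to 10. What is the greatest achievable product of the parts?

36

Let prod[k] be the best product for length k (with at least one cut). For each first piece i, the rest contributes max(k−i, prod[k−i]).
Small cases: prod[2]=1.
prod[3] = 1·max(2,1) = 1·2 = 2
prod[4] = 2·max(2,1) = 2·2 = 4
prod[5] = 2·max(3,2) = 2·3 = 6
prod[6] = 3·max(3,2) = 3·3 = 9
prod[7] = 2·max(5,6) = 2·6 = 12
prod[8] = 2·max(6,9) = 2·9 = 18
prod[9] = 3·max(6,9) = 3·9 = 27
prod[10] = 2·max(8,18) = 2·18 = 36
One optimal split: 3 + 3 + 2 + 2; product 3·3·2·2 = 36.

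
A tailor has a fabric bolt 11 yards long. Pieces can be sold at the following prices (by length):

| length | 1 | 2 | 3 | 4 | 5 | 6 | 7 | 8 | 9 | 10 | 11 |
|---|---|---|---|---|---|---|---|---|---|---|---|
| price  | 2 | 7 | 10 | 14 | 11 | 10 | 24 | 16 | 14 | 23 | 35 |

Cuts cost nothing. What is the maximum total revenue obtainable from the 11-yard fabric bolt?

Build best[k] bottom-up: best[k] = max over allowed piece i of (p[i] + best[k−i]).
best[1] = 2
best[2] = max(2+2, 7+0) = 7
best[3] = max(2+7, 7+2, 10+0) = 10
best[4] = max(2+10, 7+7, 10+2, 14+0) = 14
best[5] = max(2+14, 7+10, 10+7, 14+2, 11+0) = 17
best[6] = max(2+17, 7+14, 10+10, 14+7, 11+2, 10+0) = 21
best[7] = max(2+21, 7+17, 10+14, …, 10+2, 24+0) = 24
best[8] = max(2+24, 7+21, 10+17, …, 24+2, 16+0) = 28
best[9] = max(2+28, 7+24, 10+21, …, 16+2, 14+0) = 31
best[10] = max(2+31, 7+28, 10+24, …, 14+2, 23+0) = 35
best[11] = max(2+35, 7+31, 10+28, …, 23+2, 35+0) = 38
One optimal cutting: 3 + 2 + 2 + 2 + 2 → $10 + $7 + $7 + $7 + $7 = $38.

38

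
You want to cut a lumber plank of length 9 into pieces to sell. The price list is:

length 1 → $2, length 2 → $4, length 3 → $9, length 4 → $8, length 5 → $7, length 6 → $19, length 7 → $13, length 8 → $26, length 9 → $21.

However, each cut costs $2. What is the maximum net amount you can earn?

26

Build r[k] bottom-up: r[k] = max over allowed piece i of (p[i] + r[k−i]) − 2 per cut.
r[1] = 2
r[2] = max(2+2-2, 4+0) = 4
r[3] = max(2+4-2, 4+2-2, 9+0) = 9
r[4] = max(2+9-2, 4+4-2, 9+2-2, 8+0) = 9
r[5] = max(2+9-2, 4+9-2, 9+4-2, 8+2-2, 7+0) = 11
r[6] = max(2+11-2, 4+9-2, 9+9-2, 8+4-2, 7+2-2, 19+0) = 19
r[7] = max(2+19-2, 4+11-2, 9+9-2, …, 19+2-2, 13+0) = 19
r[8] = max(2+19-2, 4+19-2, 9+11-2, …, 13+2-2, 26+0) = 26
r[9] = max(2+26-2, 4+19-2, 9+19-2, …, 26+2-2, 21+0) = 26
One optimal plan: pieces 8 + 1 (1 cut) → $28 − $2 = $26.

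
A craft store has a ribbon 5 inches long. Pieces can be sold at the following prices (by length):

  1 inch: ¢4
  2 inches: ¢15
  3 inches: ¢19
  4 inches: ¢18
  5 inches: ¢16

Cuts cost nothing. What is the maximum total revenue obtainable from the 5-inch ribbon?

Let best[k] be the best obtainable value from length k. For each k, try every first piece i and keep the best of price[i] + best[k−i].
best[1] = 4
best[2] = 15
best[3] = 19  (first piece 1, then best[2]=15)
best[4] = 30  (first piece 2, then best[2]=15)
best[5] = 34  (first piece 1, then best[4]=30)
One optimal cutting: 2 + 2 + 1 → ¢15 + ¢15 + ¢4 = ¢34.

34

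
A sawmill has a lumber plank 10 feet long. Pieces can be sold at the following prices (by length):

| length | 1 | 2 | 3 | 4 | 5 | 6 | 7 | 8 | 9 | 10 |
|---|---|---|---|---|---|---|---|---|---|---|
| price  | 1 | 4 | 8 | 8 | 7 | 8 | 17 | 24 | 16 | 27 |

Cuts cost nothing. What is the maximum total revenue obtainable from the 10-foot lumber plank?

28

Consider every possible first cut. R[k] is the best of p[i]+R[k−i] over all sellable i≤k.
R[1] = 1
R[2] = max(1+1, 4+0) = 4
R[3] = max(1+4, 4+1, 8+0) = 8
R[4] = max(1+8, 4+4, 8+1, 8+0) = 9
R[5] = max(1+9, 4+8, 8+4, 8+1, 7+0) = 12
R[6] = max(1+12, 4+9, 8+8, 8+4, 7+1, 8+0) = 16
R[7] = max(1+16, 4+12, 8+9, …, 8+1, 17+0) = 17
R[8] = max(1+17, 4+16, 8+12, …, 17+1, 24+0) = 24
R[9] = max(1+24, 4+17, 8+16, …, 24+1, 16+0) = 25
R[10] = max(1+25, 4+24, 8+17, …, 16+1, 27+0) = 28
One optimal cutting: 8 + 2 → $24 + $4 = $28.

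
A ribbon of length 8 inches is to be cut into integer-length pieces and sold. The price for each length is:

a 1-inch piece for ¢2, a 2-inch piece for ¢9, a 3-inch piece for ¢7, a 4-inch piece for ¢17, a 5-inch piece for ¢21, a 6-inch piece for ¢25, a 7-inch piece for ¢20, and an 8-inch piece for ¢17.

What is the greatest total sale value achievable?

Let best[k] be the best obtainable value from length k. For each k, try every first piece i and keep the best of price[i] + best[k−i].
best[1] = 2
best[2] = max(2+2, 9+0) = 9
best[3] = max(2+9, 9+2, 7+0) = 11
best[4] = max(2+11, 9+9, 7+2, 17+0) = 18
best[5] = max(2+18, 9+11, 7+9, 17+2, 21+0) = 21
best[6] = max(2+21, 9+18, 7+11, 17+9, 21+2, 25+0) = 27
best[7] = max(2+27, 9+21, 7+18, …, 25+2, 20+0) = 30
best[8] = max(2+30, 9+27, 7+21, …, 20+2, 17+0) = 36
One optimal cutting: 2 + 2 + 2 + 2 → ¢9 + ¢9 + ¢9 + ¢9 = ¢36.

36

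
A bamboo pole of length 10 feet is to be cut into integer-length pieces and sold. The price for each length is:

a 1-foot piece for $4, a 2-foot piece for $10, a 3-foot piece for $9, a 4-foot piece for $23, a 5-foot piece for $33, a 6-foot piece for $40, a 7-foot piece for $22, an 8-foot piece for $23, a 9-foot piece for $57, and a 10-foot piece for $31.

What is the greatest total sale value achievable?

66

Build r[k] bottom-up: r[k] = max over allowed piece i of (p[i] + r[k−i]).
r[1] = 4
r[2] = max(4+4, 10+0) = 10
r[3] = max(4+10, 10+4, 9+0) = 14
r[4] = max(4+14, 10+10, 9+4, 23+0) = 23
r[5] = max(4+23, 10+14, 9+10, 23+4, 33+0) = 33
r[6] = max(4+33, 10+23, 9+14, 23+10, 33+4, 40+0) = 40
r[7] = max(4+40, 10+33, 9+23, …, 40+4, 22+0) = 44
r[8] = max(4+44, 10+40, 9+33, …, 22+4, 23+0) = 50
r[9] = max(4+50, 10+44, 9+40, …, 23+4, 57+0) = 57
r[10] = max(4+57, 10+50, 9+44, …, 57+4, 31+0) = 66
One optimal cutting: 5 + 5 → $33 + $33 = $66.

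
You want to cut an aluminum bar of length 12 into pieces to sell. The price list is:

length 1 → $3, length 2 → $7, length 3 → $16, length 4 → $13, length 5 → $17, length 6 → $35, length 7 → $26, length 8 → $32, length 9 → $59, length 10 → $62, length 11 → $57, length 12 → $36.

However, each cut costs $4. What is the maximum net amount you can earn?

Let r[k] be the best obtainable value from length k. For each k, try every first piece i and keep the best of price[i] + r[k−i] minus the 4 cut fee when i<k.
r[1] = 3
r[2] = 7
r[3] = 16
r[4] = 15  (first piece 1, then r[3]=16)
r[5] = 19  (first piece 2, then r[3]=16)
r[6] = 35
r[7] = 34  (first piece 1, then r[6]=35)
r[8] = 38  (first piece 2, then r[6]=35)
r[9] = 59
r[10] = 62
r[11] = 62  (first piece 2, then r[9]=59)
r[12] = 71  (first piece 3, then r[9]=59)
One optimal plan: pieces 9 + 3 (1 cut) → $75 − $4 = $71.

71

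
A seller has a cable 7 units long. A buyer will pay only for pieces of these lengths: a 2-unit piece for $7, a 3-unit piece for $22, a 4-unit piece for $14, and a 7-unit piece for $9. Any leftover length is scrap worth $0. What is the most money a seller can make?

44

Build r[k] bottom-up: r[k] = max over allowed piece i of (p[i] + r[k−i]).
r[1] = 0
r[2] = 7
r[3] = 22
r[4] = 22
r[5] = 29  (first piece 2, then r[3]=22)
r[6] = 44  (first piece 3, then r[3]=22)
r[7] = 44
One optimal cutting: pieces 3 + 3 with 1 unit of scrap → $44.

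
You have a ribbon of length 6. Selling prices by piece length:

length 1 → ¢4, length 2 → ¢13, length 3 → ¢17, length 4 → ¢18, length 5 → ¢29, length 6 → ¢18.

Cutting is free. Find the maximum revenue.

39

Let best[k] be the best obtainable value from length k. For each k, try every first piece i and keep the best of price[i] + best[k−i].
best[1] = 4
best[2] = max(4+4, 13+0) = 13
best[3] = max(4+13, 13+4, 17+0) = 17
best[4] = max(4+17, 13+13, 17+4, 18+0) = 26
best[5] = max(4+26, 13+17, 17+13, 18+4, 29+0) = 30
best[6] = max(4+30, 13+26, 17+17, 18+13, 29+4, 18+0) = 39
One optimal cutting: 2 + 2 + 2 → ¢13 + ¢13 + ¢13 = ¢39.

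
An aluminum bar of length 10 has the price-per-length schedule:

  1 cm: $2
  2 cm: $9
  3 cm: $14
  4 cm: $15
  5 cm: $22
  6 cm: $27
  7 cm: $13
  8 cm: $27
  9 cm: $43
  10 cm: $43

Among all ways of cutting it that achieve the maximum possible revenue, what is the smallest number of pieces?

4

Consider every possible first cut. r[k] is the best of p[i]+r[k−i] over all sellable i≤k.
r[1] = 2
r[2] = 9
r[3] = 14
r[4] = 18  (first piece 2, then r[2]=9)
r[5] = 23  (first piece 2, then r[3]=14)
r[6] = 28  (first piece 3, then r[3]=14)
r[7] = 32  (first piece 2, then r[5]=23)
r[8] = 37  (first piece 2, then r[6]=28)
r[9] = 43
r[10] = 46  (first piece 2, then r[8]=37)
Maximum revenue is $46.
Now minimize piece count subject to staying optimal: for each k, pieces[k] = 1 + min over i with p[i]+r[k−i]=r[k] of pieces[k−i].
pieces[7] = 3
pieces[8] = 3
pieces[9] = 1
pieces[10] = 4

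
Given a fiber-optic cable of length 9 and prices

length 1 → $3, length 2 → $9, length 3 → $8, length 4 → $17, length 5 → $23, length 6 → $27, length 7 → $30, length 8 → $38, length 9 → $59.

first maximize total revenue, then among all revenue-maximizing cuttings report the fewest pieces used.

1

Consider every possible first cut. r[k] is the best of p[i]+r[k−i] over all sellable i≤k.
r[1] = 3
r[2] = max(3+3, 9+0) = 9
r[3] = max(3+9, 9+3, 8+0) = 12
r[4] = max(3+12, 9+9, 8+3, 17+0) = 18
r[5] = max(3+18, 9+12, 8+9, 17+3, 23+0) = 23
r[6] = max(3+23, 9+18, 8+12, 17+9, 23+3, 27+0) = 27
r[7] = max(3+27, 9+23, 8+18, …, 27+3, 30+0) = 32
r[8] = max(3+32, 9+27, 8+23, …, 30+3, 38+0) = 38
r[9] = max(3+38, 9+32, 8+27, …, 38+3, 59+0) = 59
Maximum revenue is $59.
Now minimize piece count subject to staying optimal: for each k, pieces[k] = 1 + min over i with p[i]+r[k−i]=r[k] of pieces[k−i].
pieces[6] = 1
pieces[7] = 2
pieces[8] = 1
pieces[9] = 1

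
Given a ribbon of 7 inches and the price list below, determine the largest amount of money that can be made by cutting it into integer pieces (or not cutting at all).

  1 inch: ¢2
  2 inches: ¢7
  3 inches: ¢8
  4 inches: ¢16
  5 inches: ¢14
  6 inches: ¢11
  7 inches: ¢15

Consider every possible first cut. v[k] is the best of p[i]+v[k−i] over all sellable i≤k.
v[1] = 2
v[2] = max(2+2, 7+0) = 7
v[3] = max(2+7, 7+2, 8+0) = 9
v[4] = max(2+9, 7+7, 8+2, 16+0) = 16
v[5] = max(2+16, 7+9, 8+7, 16+2, 14+0) = 18
v[6] = max(2+18, 7+16, 8+9, 16+7, 14+2, 11+0) = 23
v[7] = max(2+23, 7+18, 8+16, …, 11+2, 15+0) = 25
One optimal cutting: 4 + 2 + 1 → ¢16 + ¢7 + ¢2 = ¢25.

25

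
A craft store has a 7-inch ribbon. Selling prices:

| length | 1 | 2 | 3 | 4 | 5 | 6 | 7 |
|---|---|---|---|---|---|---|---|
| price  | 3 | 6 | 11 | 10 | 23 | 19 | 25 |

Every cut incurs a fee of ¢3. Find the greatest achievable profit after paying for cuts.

Consider every possible first cut. net[k] is the best of p[i]+net[k−i] over all sellable i≤k, charging 3 whenever i<k.
net[1] = 3
net[2] = max(3+3-3, 6+0) = 6
net[3] = max(3+6-3, 6+3-3, 11+0) = 11
net[4] = max(3+11-3, 6+6-3, 11+3-3, 10+0) = 11
net[5] = max(3+11-3, 6+11-3, 11+6-3, 10+3-3, 23+0) = 23
net[6] = max(3+23-3, 6+11-3, 11+11-3, 10+6-3, 23+3-3, 19+0) = 23
net[7] = max(3+23-3, 6+23-3, 11+11-3, …, 19+3-3, 25+0) = 26
One optimal plan: pieces 5 + 2 (1 cut) → ¢29 − ¢3 = ¢26.

26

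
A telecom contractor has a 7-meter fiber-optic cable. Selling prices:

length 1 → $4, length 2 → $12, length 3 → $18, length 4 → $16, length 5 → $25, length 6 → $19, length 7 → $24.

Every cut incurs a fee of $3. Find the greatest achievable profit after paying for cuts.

36

Consider every possible first cut. v[k] is the best of p[i]+v[k−i] over all sellable i≤k, charging 3 whenever i<k.
v[1] = 4
v[2] = 12
v[3] = 18
v[4] = 21  (first piece 2, then v[2]=12)
v[5] = 27  (first piece 2, then v[3]=18)
v[6] = 33  (first piece 3, then v[3]=18)
v[7] = 36  (first piece 2, then v[5]=27)
One optimal plan: pieces 3 + 2 + 2 (2 cuts) → $42 − $6 = $36.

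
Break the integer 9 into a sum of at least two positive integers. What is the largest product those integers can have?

27

Define m[k] = max over 1≤i<k of i · max(k−i, m[k−i]); the inner max lets the remainder stay uncut if that's better.
m[2] = 1·max(1,0) = 1·1 = 1
m[3] = max(1·2, 2·1) = 2
m[4] = max(1·3, 2·2, 3·1) = 4
m[5] = max(1·4, 2·3, 3·2, 4·1) = 6
m[6] = max(1·6, 2·4, 3·3, 4·2, 5·1) = 9
m[7] = max(1·9, 2·6, 3·4, 4·3, 5·2, 6·1) = 12
m[8] = max(1·12, 2·9, 3·6, …, 6·2, 7·1) = 18
m[9] = max(1·18, 2·12, 3·9, …, 7·2, 8·1) = 27
One optimal split: 3 + 3 + 3; product 3·3·3 = 27.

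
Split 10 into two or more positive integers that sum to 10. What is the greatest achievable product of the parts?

Let f[k] be the best product for length k (with at least one cut). For each first piece i, the rest contributes max(k−i, f[k−i]).
Small cases: f[2]=1, f[3]=2, f[4]=4.
f[5] = max(1×4, 2×3, 3×2, 4×1) = 6
f[6] = max(1×6, 2×4, 3×3, 4×2, 5×1) = 9
f[7] = max(1×9, 2×6, 3×4, 4×3, 5×2, 6×1) = 12
f[8] = max(1×12, 2×9, 3×6, …, 6×2, 7×1) = 18
f[9] = max(1×18, 2×12, 3×9, …, 7×2, 8×1) = 27
f[10] = max(1×27, 2×18, 3×12, …, 8×2, 9×1) = 36
One optimal split: 3 + 3 + 2 + 2; product 3×3×2×2 = 36.

36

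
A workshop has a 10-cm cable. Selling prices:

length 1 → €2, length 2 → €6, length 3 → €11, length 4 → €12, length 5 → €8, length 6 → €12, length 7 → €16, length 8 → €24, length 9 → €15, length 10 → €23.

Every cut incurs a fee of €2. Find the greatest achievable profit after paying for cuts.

30

Consider every possible first cut. r[k] is the best of p[i]+r[k−i] over all sellable i≤k, charging 2 whenever i<k.
r[1] = 2
r[2] = 6
r[3] = 11
r[4] = 12
r[5] = 15  (first piece 2, then r[3]=11)
r[6] = 20  (first piece 3, then r[3]=11)
r[7] = 21  (first piece 3, then r[4]=12)
r[8] = 24  (first piece 2, then r[6]=20)
r[9] = 29  (first piece 3, then r[6]=20)
r[10] = 30  (first piece 3, then r[7]=21)
One optimal plan: pieces 4 + 3 + 3 (2 cuts) → €34 − €4 = €30.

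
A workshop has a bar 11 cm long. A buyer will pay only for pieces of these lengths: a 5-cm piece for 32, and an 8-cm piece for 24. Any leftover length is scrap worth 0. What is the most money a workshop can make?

Consider every possible first cut. f[k] is the best of p[i]+f[k−i] over all sellable i≤k.
f[1] = 0
f[2] = 0
f[3] = 0
f[4] = 0
f[5] = 32
f[6] = 32
f[7] = 32
f[8] = 32
f[9] = 32
f[10] = 64  (first piece 5, then f[5]=32)
f[11] = 64
One optimal cutting: pieces 5 + 5 with 1 cm of scrap → 64.

64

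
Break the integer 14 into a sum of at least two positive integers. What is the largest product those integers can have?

162

Let g[k] be the best product for length k (with at least one cut). For each first piece i, the rest contributes max(k−i, g[k−i]).
Small cases: g[2]=1, g[3]=2, g[4]=4, g[5]=6, g[6]=9, g[7]=12, g[8]=18.
g[9] = 3×max(6,9) = 3×9 = 27
g[10] = 2×max(8,18) = 2×18 = 36
g[11] = 2×max(9,27) = 2×27 = 54
g[12] = 3×max(9,27) = 3×27 = 81
g[13] = 2×max(11,54) = 2×54 = 108
g[14] = 2×max(12,81) = 2×81 = 162
One optimal split: 3 + 3 + 3 + 3 + 2; product 3×3×3×3×2 = 162.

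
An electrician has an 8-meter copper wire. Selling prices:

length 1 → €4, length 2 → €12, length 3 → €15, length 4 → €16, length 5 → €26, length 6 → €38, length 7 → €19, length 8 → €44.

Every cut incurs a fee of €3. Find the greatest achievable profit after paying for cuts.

47

Consider every possible first cut. v[k] is the best of p[i]+v[k−i] over all sellable i≤k, charging 3 whenever i<k.
v[1] = 4
v[2] = 12
v[3] = 15
v[4] = 21  (first piece 2, then v[2]=12)
v[5] = 26
v[6] = 38
v[7] = 39  (first piece 1, then v[6]=38)
v[8] = 47  (first piece 2, then v[6]=38)
One optimal plan: pieces 6 + 2 (1 cut) → €50 − €3 = €47.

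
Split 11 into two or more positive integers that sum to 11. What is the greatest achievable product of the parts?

54

Fill g[k] for k=2..11: at each k try every first piece i and multiply by the better of (k−i) uncut or g[k−i].
g[2] = 1×max(1,0) = 1×1 = 1
g[3] = max(1×2, 2×1) = 2
g[4] = max(1×3, 2×2, 3×1) = 4
g[5] = max(1×4, 2×3, 3×2, 4×1) = 6
g[6] = max(1×6, 2×4, 3×3, 4×2, 5×1) = 9
g[7] = max(1×9, 2×6, 3×4, 4×3, 5×2, 6×1) = 12
g[8] = max(1×12, 2×9, 3×6, …, 6×2, 7×1) = 18
g[9] = max(1×18, 2×12, 3×9, …, 7×2, 8×1) = 27
g[10] = max(1×27, 2×18, 3×12, …, 8×2, 9×1) = 36
g[11] = max(1×36, 2×27, 3×18, …, 9×2, 10×1) = 54
One optimal split: 3 + 3 + 3 + 2; product 3×3×3×2 = 54.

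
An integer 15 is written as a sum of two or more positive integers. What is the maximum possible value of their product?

243

Define prod[k] = max over 1≤i<k of i · max(k−i, prod[k−i]); the inner max lets the remainder stay uncut if that's better.
prod[2] = 1·max(1,0) = 1·1 = 1
prod[3] = 1·max(2,1) = 1·2 = 2
prod[4] = 2·max(2,1) = 2·2 = 4
prod[5] = 2·max(3,2) = 2·3 = 6
prod[6] = 3·max(3,2) = 3·3 = 9
prod[7] = 2·max(5,6) = 2·6 = 12
prod[8] = 2·max(6,9) = 2·9 = 18
prod[9] = 3·max(6,9) = 3·9 = 27
prod[10] = 2·max(8,18) = 2·18 = 36
prod[11] = 2·max(9,27) = 2·27 = 54
prod[12] = 3·max(9,27) = 3·27 = 81
prod[13] = 2·max(11,54) = 2·54 = 108
prod[14] = 2·max(12,81) = 2·81 = 162
prod[15] = 3·max(12,81) = 3·81 = 243
One optimal split: 3 + 3 + 3 + 3 + 3; product 3·3·3·3·3 = 243.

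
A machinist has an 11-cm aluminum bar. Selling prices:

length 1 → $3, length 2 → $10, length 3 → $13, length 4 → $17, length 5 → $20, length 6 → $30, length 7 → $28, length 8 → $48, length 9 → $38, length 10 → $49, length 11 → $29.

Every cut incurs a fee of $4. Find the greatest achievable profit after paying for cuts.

57

Let net[k] be the best obtainable value from length k. For each k, try every first piece i and keep the best of price[i] + net[k−i] minus the 4 cut fee when i<k.
net[1] = 3
net[2] = 10
net[3] = 13
net[4] = 17
net[5] = 20
net[6] = 30
net[7] = 29  (first piece 1, then net[6]=30)
net[8] = 48
net[9] = 47  (first piece 1, then net[8]=48)
net[10] = 54  (first piece 2, then net[8]=48)
net[11] = 57  (first piece 3, then net[8]=48)
One optimal plan: pieces 8 + 3 (1 cut) → $61 − $4 = $57.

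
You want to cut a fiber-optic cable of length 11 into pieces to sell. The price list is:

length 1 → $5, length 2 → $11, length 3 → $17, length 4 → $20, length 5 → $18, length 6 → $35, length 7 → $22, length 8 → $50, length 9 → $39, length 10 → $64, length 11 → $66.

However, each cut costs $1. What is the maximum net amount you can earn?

Let v[k] be the best obtainable value from length k. For each k, try every first piece i and keep the best of price[i] + v[k−i] minus the 1 cut fee when i<k.
v[1] = 5
v[2] = max(5+5-1, 11+0) = 11
v[3] = max(5+11-1, 11+5-1, 17+0) = 17
v[4] = max(5+17-1, 11+11-1, 17+5-1, 20+0) = 21
v[5] = max(5+21-1, 11+17-1, 17+11-1, 20+5-1, 18+0) = 27
v[6] = max(5+27-1, 11+21-1, 17+17-1, 20+11-1, 18+5-1, 35+0) = 35
v[7] = max(5+35-1, 11+27-1, 17+21-1, …, 35+5-1, 22+0) = 39
v[8] = max(5+39-1, 11+35-1, 17+27-1, …, 22+5-1, 50+0) = 50
v[9] = max(5+50-1, 11+39-1, 17+35-1, …, 50+5-1, 39+0) = 54
v[10] = max(5+54-1, 11+50-1, 17+39-1, …, 39+5-1, 64+0) = 64
v[11] = max(5+64-1, 11+54-1, 17+50-1, …, 64+5-1, 66+0) = 68
One optimal plan: pieces 10 + 1 (1 cut) → $69 − $1 = $68.

68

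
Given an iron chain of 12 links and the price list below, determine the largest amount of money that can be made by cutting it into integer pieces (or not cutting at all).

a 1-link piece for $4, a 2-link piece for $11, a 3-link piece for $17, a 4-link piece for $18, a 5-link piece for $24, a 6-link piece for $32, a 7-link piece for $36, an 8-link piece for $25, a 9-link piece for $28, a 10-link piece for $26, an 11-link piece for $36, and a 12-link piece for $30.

68

Let r[k] be the best obtainable value from length k. For each k, try every first piece i and keep the best of price[i] + r[k−i].
r[1] = 4
r[2] = 11
r[3] = 17
r[4] = 22  (first piece 2, then r[2]=11)
r[5] = 28  (first piece 2, then r[3]=17)
r[6] = 34  (first piece 3, then r[3]=17)
r[7] = 39  (first piece 2, then r[5]=28)
r[8] = 45  (first piece 2, then r[6]=34)
r[9] = 51  (first piece 3, then r[6]=34)
r[10] = 56  (first piece 2, then r[8]=45)
r[11] = 62  (first piece 2, then r[9]=51)
r[12] = 68  (first piece 3, then r[9]=51)
One optimal cutting: 3 + 3 + 3 + 3 → $17 + $17 + $17 + $17 = $68.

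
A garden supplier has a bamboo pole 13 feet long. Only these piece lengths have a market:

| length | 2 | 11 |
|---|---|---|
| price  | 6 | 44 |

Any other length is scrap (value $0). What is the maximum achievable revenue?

Let best[k] be the best obtainable value from length k. For each k, try every first piece i and keep the best of price[i] + best[k−i].
best[1] = 0
best[2] = 6
best[3] = 6
best[4] = 12  (first piece 2, then best[2]=6)
best[5] = 12
best[6] = 18  (first piece 2, then best[4]=12)
best[7] = 18
best[8] = 24  (first piece 2, then best[6]=18)
best[9] = 24
best[10] = 30  (first piece 2, then best[8]=24)
best[11] = max(6+24, 44+0) = 44
best[12] = max(6+30, 44+0) = 44
best[13] = max(6+44, 44+6) = 50
One optimal cutting: 11 + 2 → $50.

50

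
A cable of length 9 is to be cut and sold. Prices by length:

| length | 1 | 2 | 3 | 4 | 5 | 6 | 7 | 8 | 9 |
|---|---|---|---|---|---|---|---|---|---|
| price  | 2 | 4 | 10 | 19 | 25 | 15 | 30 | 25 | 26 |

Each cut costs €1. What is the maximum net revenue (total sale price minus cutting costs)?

Let v[k] be the best obtainable value from length k. For each k, try every first piece i and keep the best of price[i] + v[k−i] minus the 1 cut fee when i<k.
v[1] = 2
v[2] = 4
v[3] = 10
v[4] = 19
v[5] = 25
v[6] = 26  (first piece 1, then v[5]=25)
v[7] = 30
v[8] = 37  (first piece 4, then v[4]=19)
v[9] = 43  (first piece 4, then v[5]=25)
One optimal plan: pieces 5 + 4 (1 cut) → €44 − €1 = €43.

43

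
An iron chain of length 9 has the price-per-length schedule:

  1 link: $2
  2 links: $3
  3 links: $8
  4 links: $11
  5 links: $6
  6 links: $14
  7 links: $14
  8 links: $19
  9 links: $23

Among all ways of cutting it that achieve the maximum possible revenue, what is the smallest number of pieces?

3

Consider every possible first cut. r[k] is the best of p[i]+r[k−i] over all sellable i≤k.
r[1] = 2
r[2] = 4  (first piece 1, then r[1]=2)
r[3] = 8
r[4] = 11
r[5] = 13  (first piece 1, then r[4]=11)
r[6] = 16  (first piece 3, then r[3]=8)
r[7] = 19  (first piece 3, then r[4]=11)
r[8] = 22  (first piece 4, then r[4]=11)
r[9] = 24  (first piece 1, then r[8]=22)
Maximum revenue is $24.
Now minimize piece count subject to staying optimal: for each k, pieces[k] = 1 + min over i with p[i]+r[k−i]=r[k] of pieces[k−i].
pieces[6] = 2
pieces[7] = 2
pieces[8] = 2
pieces[9] = 3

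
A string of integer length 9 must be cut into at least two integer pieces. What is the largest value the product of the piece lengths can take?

Let g[k] be the best product for length k (with at least one cut). For each first piece i, the rest contributes max(k−i, g[k−i]).
g[2] = 1*max(1,0) = 1*1 = 1
g[3] = 1*max(2,1) = 1*2 = 2
g[4] = 2*max(2,1) = 2*2 = 4
g[5] = 2*max(3,2) = 2*3 = 6
g[6] = 3*max(3,2) = 3*3 = 9
g[7] = 2*max(5,6) = 2*6 = 12
g[8] = 2*max(6,9) = 2*9 = 18
g[9] = 3*max(6,9) = 3*9 = 27
One optimal split: 3 + 3 + 3; product 3*3*3 = 27.

27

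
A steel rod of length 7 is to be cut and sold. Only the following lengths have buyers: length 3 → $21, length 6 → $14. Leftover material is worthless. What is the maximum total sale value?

42

Let f[k] be the best obtainable value from length k. For each k, try every first piece i and keep the best of price[i] + f[k−i].
f[1] = 0
f[2] = 0
f[3] = 21
f[4] = 21
f[5] = 21
f[6] = max(21+21, 14+0) = 42
f[7] = max(21+21, 14+0) = 42
One optimal cutting: pieces 3 + 3 with 1 unit of scrap → $42.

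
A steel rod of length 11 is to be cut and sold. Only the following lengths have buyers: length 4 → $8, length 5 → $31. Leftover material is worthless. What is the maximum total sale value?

Let best[k] be the best obtainable value from length k. For each k, try every first piece i and keep the best of price[i] + best[k−i].
best[1] = 0
best[2] = 0
best[3] = 0
best[4] = 8
best[5] = max(8+0, 31+0) = 31
best[6] = max(8+0, 31+0) = 31
best[7] = max(8+0, 31+0) = 31
best[8] = max(8+8, 31+0) = 31
best[9] = max(8+31, 31+8) = 39
best[10] = max(8+31, 31+31) = 62
best[11] = max(8+31, 31+31) = 62
One optimal cutting: pieces 5 + 5 with 1 unit of scrap → $62.

62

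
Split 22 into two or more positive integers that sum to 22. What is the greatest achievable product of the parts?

Fill prod[k] for k=2..22: at each k try every first piece i and multiply by the better of (k−i) uncut or prod[k−i].
prod[2] = 1·max(1,0) = 1·1 = 1
prod[3] = max(1·2, 2·1) = 2
prod[4] = max(1·3, 2·2, 3·1) = 4
prod[5] = max(1·4, 2·3, 3·2, 4·1) = 6
prod[6] = max(1·6, 2·4, 3·3, 4·2, 5·1) = 9
prod[7] = max(1·9, 2·6, 3·4, 4·3, 5·2, 6·1) = 12
prod[8] = max(1·12, 2·9, 3·6, …, 6·2, 7·1) = 18
prod[9] = max(1·18, 2·12, 3·9, …, 7·2, 8·1) = 27
prod[10] = max(1·27, 2·18, 3·12, …, 8·2, 9·1) = 36
prod[11] = max(1·36, 2·27, 3·18, …, 9·2, 10·1) = 54
prod[12] = max(1·54, 2·36, 3·27, …, 10·2, 11·1) = 81
prod[13] = max(1·81, 2·54, 3·36, …, 11·2, 12·1) = 108
prod[14] = max(1·108, 2·81, 3·54, …, 12·2, 13·1) = 162
prod[15] = max(1·162, 2·108, 3·81, …, 13·2, 14·1) = 243
prod[16] = max(1·243, 2·162, 3·108, …, 14·2, 15·1) = 324
prod[17] = max(1·324, 2·243, 3·162, …, 15·2, 16·1) = 486
prod[18] = max(1·486, 2·324, 3·243, …, 16·2, 17·1) = 729
prod[19] = max(1·729, 2·486, 3·324, …, 17·2, 18·1) = 972
prod[20] = max(1·972, 2·729, 3·486, …, 18·2, 19·1) = 1458
prod[21] = max(1·1458, 2·972, 3·729, …, 19·2, 20·1) = 2187
prod[22] = max(1·2187, 2·1458, 3·972, …, 20·2, 21·1) = 2916
One optimal split: 3 + 3 + 3 + 3 + 3 + 3 + 2 + 2; product 3·3·3·3·3·3·2·2 = 2916.

2916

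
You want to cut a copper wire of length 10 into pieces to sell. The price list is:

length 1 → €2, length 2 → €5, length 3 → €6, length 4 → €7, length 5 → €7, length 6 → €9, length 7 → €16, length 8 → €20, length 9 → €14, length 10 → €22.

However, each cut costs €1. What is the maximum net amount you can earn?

24

Let net[k] be the best obtainable value from length k. For each k, try every first piece i and keep the best of price[i] + net[k−i] minus the 1 cut fee when i<k.
net[1] = 2
net[2] = max(2+2-1, 5+0) = 5
net[3] = max(2+5-1, 5+2-1, 6+0) = 6
net[4] = max(2+6-1, 5+5-1, 6+2-1, 7+0) = 9
net[5] = max(2+9-1, 5+6-1, 6+5-1, 7+2-1, 7+0) = 10
net[6] = max(2+10-1, 5+9-1, 6+6-1, 7+5-1, 7+2-1, 9+0) = 13
net[7] = max(2+13-1, 5+10-1, 6+9-1, …, 9+2-1, 16+0) = 16
net[8] = max(2+16-1, 5+13-1, 6+10-1, …, 16+2-1, 20+0) = 20
net[9] = max(2+20-1, 5+16-1, 6+13-1, …, 20+2-1, 14+0) = 21
net[10] = max(2+21-1, 5+20-1, 6+16-1, …, 14+2-1, 22+0) = 24
One optimal plan: pieces 8 + 2 (1 cut) → €25 − €1 = €24.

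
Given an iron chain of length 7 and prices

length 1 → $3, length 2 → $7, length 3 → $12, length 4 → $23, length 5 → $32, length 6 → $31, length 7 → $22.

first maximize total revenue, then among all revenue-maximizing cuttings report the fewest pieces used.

Let r[k] be the best obtainable value from length k. For each k, try every first piece i and keep the best of price[i] + r[k−i].
r[1] = 3
r[2] = max(3+3, 7+0) = 7
r[3] = max(3+7, 7+3, 12+0) = 12
r[4] = max(3+12, 7+7, 12+3, 23+0) = 23
r[5] = max(3+23, 7+12, 12+7, 23+3, 32+0) = 32
r[6] = max(3+32, 7+23, 12+12, 23+7, 32+3, 31+0) = 35
r[7] = max(3+35, 7+32, 12+23, …, 31+3, 22+0) = 39
Maximum revenue is $39.
Now minimize piece count subject to staying optimal: for each k, pieces[k] = 1 + min over i with p[i]+r[k−i]=r[k] of pieces[k−i].
pieces[4] = 1
pieces[5] = 1
pieces[6] = 2
pieces[7] = 2

2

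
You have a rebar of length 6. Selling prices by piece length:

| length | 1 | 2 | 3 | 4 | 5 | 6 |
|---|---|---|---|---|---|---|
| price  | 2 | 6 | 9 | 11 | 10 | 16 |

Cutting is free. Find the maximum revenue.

Consider every possible first cut. r[k] is the best of p[i]+r[k−i] over all sellable i≤k.
r[1] = 2
r[2] = max(2+2, 6+0) = 6
r[3] = max(2+6, 6+2, 9+0) = 9
r[4] = max(2+9, 6+6, 9+2, 11+0) = 12
r[5] = max(2+12, 6+9, 9+6, 11+2, 10+0) = 15
r[6] = max(2+15, 6+12, 9+9, 11+6, 10+2, 16+0) = 18
One optimal cutting: 2 + 2 + 2 → ₹6 + ₹6 + ₹6 = ₹18.

18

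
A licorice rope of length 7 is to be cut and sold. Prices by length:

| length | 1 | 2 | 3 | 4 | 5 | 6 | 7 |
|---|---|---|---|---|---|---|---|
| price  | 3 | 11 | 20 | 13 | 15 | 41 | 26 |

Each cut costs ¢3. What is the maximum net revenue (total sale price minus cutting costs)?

Build v[k] bottom-up: v[k] = max over allowed piece i of (p[i] + v[k−i]) − 3 per cut.
v[1] = 3
v[2] = 11
v[3] = 20
v[4] = 20  (first piece 1, then v[3]=20)
v[5] = 28  (first piece 2, then v[3]=20)
v[6] = 41
v[7] = 41  (first piece 1, then v[6]=41)
One optimal plan: pieces 6 + 1 (1 cut) → ¢44 − ¢3 = ¢41.

41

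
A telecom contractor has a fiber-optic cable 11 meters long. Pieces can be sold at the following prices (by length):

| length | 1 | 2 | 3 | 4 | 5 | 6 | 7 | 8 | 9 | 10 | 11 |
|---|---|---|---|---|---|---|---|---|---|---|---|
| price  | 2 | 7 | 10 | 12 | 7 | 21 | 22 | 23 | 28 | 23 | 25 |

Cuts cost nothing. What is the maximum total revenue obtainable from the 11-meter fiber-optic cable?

38

Build best[k] bottom-up: best[k] = max over allowed piece i of (p[i] + best[k−i]).
best[1] = 2
best[2] = max(2+2, 7+0) = 7
best[3] = max(2+7, 7+2, 10+0) = 10
best[4] = max(2+10, 7+7, 10+2, 12+0) = 14
best[5] = max(2+14, 7+10, 10+7, 12+2, 7+0) = 17
best[6] = max(2+17, 7+14, 10+10, 12+7, 7+2, 21+0) = 21
best[7] = max(2+21, 7+17, 10+14, …, 21+2, 22+0) = 24
best[8] = max(2+24, 7+21, 10+17, …, 22+2, 23+0) = 28
best[9] = max(2+28, 7+24, 10+21, …, 23+2, 28+0) = 31
best[10] = max(2+31, 7+28, 10+24, …, 28+2, 23+0) = 35
best[11] = max(2+35, 7+31, 10+28, …, 23+2, 25+0) = 38
One optimal cutting: 3 + 2 + 2 + 2 + 2 → $10 + $7 + $7 + $7 + $7 = $38.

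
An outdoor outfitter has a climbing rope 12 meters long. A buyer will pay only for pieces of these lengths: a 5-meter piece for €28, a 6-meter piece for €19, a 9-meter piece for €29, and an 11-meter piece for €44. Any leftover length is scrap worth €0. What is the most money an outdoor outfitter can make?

56

Build f[k] bottom-up: f[k] = max over allowed piece i of (p[i] + f[k−i]).
f[1] = 0
f[2] = 0
f[3] = 0
f[4] = 0
f[5] = 28
f[6] = max(28+0, 19+0) = 28
f[7] = max(28+0, 19+0) = 28
f[8] = max(28+0, 19+0) = 28
f[9] = max(28+0, 19+0, 29+0) = 29
f[10] = max(28+28, 19+0, 29+0) = 56
f[11] = max(28+28, 19+28, 29+0, 44+0) = 56
f[12] = max(28+28, 19+28, 29+0, 44+0) = 56
One optimal cutting: pieces 5 + 5 with 2 meters of scrap → €56.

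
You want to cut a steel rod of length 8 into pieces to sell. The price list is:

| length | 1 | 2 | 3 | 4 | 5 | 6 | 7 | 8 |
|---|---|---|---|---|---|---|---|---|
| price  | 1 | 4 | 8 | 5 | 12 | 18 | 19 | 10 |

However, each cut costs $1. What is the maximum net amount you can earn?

21

Let r[k] be the best obtainable value from length k. For each k, try every first piece i and keep the best of price[i] + r[k−i] minus the 1 cut fee when i<k.
r[1] = 1
r[2] = 4
r[3] = 8
r[4] = 8  (first piece 1, then r[3]=8)
r[5] = 12
r[6] = 18
r[7] = 19
r[8] = 21  (first piece 2, then r[6]=18)
One optimal plan: pieces 6 + 2 (1 cut) → $22 − $1 = $21.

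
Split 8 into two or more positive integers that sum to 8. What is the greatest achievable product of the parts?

Let f[k] be the best product for length k (with at least one cut). For each first piece i, the rest contributes max(k−i, f[k−i]).
f[2] = 1×max(1,0) = 1×1 = 1
f[3] = 1×max(2,1) = 1×2 = 2
f[4] = 2×max(2,1) = 2×2 = 4
f[5] = 2×max(3,2) = 2×3 = 6
f[6] = 3×max(3,2) = 3×3 = 9
f[7] = 2×max(5,6) = 2×6 = 12
f[8] = 2×max(6,9) = 2×9 = 18
One optimal split: 3 + 3 + 2; product 3×3×2 = 18.

18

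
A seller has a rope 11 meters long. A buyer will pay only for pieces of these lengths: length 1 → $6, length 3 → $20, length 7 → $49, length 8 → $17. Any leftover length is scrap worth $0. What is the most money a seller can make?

Build r[k] bottom-up: r[k] = max over allowed piece i of (p[i] + r[k−i]).
r[1] = 6
r[2] = 12  (first piece 1, then r[1]=6)
r[3] = 20
r[4] = 26  (first piece 1, then r[3]=20)
r[5] = 32  (first piece 1, then r[4]=26)
r[6] = 40  (first piece 3, then r[3]=20)
r[7] = 49
r[8] = 55  (first piece 1, then r[7]=49)
r[9] = 61  (first piece 1, then r[8]=55)
r[10] = 69  (first piece 3, then r[7]=49)
r[11] = 75  (first piece 1, then r[10]=69)
One optimal cutting: 7 + 3 + 1 → $75.

75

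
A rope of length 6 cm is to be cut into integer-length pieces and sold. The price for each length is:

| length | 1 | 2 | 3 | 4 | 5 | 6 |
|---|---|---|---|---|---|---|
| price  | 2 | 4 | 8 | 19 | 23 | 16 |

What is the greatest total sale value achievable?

Let r[k] be the best obtainable value from length k. For each k, try every first piece i and keep the best of price[i] + r[k−i].
r[1] = 2
r[2] = 4  (first piece 1, then r[1]=2)
r[3] = 8
r[4] = 19
r[5] = 23
r[6] = 25  (first piece 1, then r[5]=23)
One optimal cutting: 5 + 1 → €23 + €2 = €25.

25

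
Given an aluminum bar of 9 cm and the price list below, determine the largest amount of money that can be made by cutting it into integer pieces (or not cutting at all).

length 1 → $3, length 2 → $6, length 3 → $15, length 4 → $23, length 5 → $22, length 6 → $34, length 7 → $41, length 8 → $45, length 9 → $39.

Let v[k] be the best obtainable value from length k. For each k, try every first piece i and keep the best of price[i] + v[k−i].
v[1] = 3
v[2] = 6  (first piece 1, then v[1]=3)
v[3] = 15
v[4] = 23
v[5] = 26  (first piece 1, then v[4]=23)
v[6] = 34
v[7] = 41
v[8] = 46  (first piece 4, then v[4]=23)
v[9] = 49  (first piece 1, then v[8]=46)
One optimal cutting: 4 + 4 + 1 → $23 + $23 + $3 = $49.

49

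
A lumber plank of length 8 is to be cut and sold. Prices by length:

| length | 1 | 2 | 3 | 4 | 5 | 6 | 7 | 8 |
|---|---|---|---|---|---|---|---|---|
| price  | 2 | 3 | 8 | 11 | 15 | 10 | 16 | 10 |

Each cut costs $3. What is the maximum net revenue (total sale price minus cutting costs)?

20

Build r[k] bottom-up: r[k] = max over allowed piece i of (p[i] + r[k−i]) − 3 per cut.
r[1] = 2
r[2] = 3
r[3] = 8
r[4] = 11
r[5] = 15
r[6] = 14  (first piece 1, then r[5]=15)
r[7] = 16  (first piece 3, then r[4]=11)
r[8] = 20  (first piece 3, then r[5]=15)
One optimal plan: pieces 5 + 3 (1 cut) → $23 − $3 = $20.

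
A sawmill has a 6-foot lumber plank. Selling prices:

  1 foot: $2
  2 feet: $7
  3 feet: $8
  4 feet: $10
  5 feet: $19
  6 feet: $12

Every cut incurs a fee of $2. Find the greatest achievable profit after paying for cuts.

19

Consider every possible first cut. r[k] is the best of p[i]+r[k−i] over all sellable i≤k, charging 2 whenever i<k.
r[1] = 2
r[2] = max(2+2-2, 7+0) = 7
r[3] = max(2+7-2, 7+2-2, 8+0) = 8
r[4] = max(2+8-2, 7+7-2, 8+2-2, 10+0) = 12
r[5] = max(2+12-2, 7+8-2, 8+7-2, 10+2-2, 19+0) = 19
r[6] = max(2+19-2, 7+12-2, 8+8-2, 10+7-2, 19+2-2, 12+0) = 19
One optimal plan: pieces 5 + 1 (1 cut) → $21 − $2 = $19.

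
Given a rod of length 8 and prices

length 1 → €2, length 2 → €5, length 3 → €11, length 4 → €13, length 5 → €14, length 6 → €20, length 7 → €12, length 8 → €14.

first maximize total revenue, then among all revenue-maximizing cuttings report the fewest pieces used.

Let r[k] be the best obtainable value from length k. For each k, try every first piece i and keep the best of price[i] + r[k−i].
r[1] = 2
r[2] = max(2+2, 5+0) = 5
r[3] = max(2+5, 5+2, 11+0) = 11
r[4] = max(2+11, 5+5, 11+2, 13+0) = 13
r[5] = max(2+13, 5+11, 11+5, 13+2, 14+0) = 16
r[6] = max(2+16, 5+13, 11+11, 13+5, 14+2, 20+0) = 22
r[7] = max(2+22, 5+16, 11+13, …, 20+2, 12+0) = 24
r[8] = max(2+24, 5+22, 11+16, …, 12+2, 14+0) = 27
Maximum revenue is €27.
Now minimize piece count subject to staying optimal: for each k, pieces[k] = 1 + min over i with p[i]+r[k−i]=r[k] of pieces[k−i].
pieces[5] = 2
pieces[6] = 2
pieces[7] = 2
pieces[8] = 3

3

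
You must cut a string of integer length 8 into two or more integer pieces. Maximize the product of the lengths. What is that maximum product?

18

Define f[k] = max over 1≤i<k of i · max(k−i, f[k−i]); the inner max lets the remainder stay uncut if that's better.
Small cases: f[2]=1.
f[3] = 1*max(2,1) = 1*2 = 2
f[4] = 2*max(2,1) = 2*2 = 4
f[5] = 2*max(3,2) = 2*3 = 6
f[6] = 3*max(3,2) = 3*3 = 9
f[7] = 2*max(5,6) = 2*6 = 12
f[8] = 2*max(6,9) = 2*9 = 18
One optimal split: 3 + 3 + 2; product 3*3*2 = 18.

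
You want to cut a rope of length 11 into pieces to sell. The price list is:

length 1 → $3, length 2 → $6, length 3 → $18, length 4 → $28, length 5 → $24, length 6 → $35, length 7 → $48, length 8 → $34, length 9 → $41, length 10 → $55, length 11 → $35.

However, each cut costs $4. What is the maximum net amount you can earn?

Build net[k] bottom-up: net[k] = max over allowed piece i of (p[i] + net[k−i]) − 4 per cut.
net[1] = 3
net[2] = max(3+3-4, 6+0) = 6
net[3] = max(3+6-4, 6+3-4, 18+0) = 18
net[4] = max(3+18-4, 6+6-4, 18+3-4, 28+0) = 28
net[5] = max(3+28-4, 6+18-4, 18+6-4, 28+3-4, 24+0) = 27
net[6] = max(3+27-4, 6+28-4, 18+18-4, 28+6-4, 24+3-4, 35+0) = 35
net[7] = max(3+35-4, 6+27-4, 18+28-4, …, 35+3-4, 48+0) = 48
net[8] = max(3+48-4, 6+35-4, 18+27-4, …, 48+3-4, 34+0) = 52
net[9] = max(3+52-4, 6+48-4, 18+35-4, …, 34+3-4, 41+0) = 51
net[10] = max(3+51-4, 6+52-4, 18+48-4, …, 41+3-4, 55+0) = 62
net[11] = max(3+62-4, 6+51-4, 18+52-4, …, 55+3-4, 35+0) = 72
One optimal plan: pieces 7 + 4 (1 cut) → $76 − $4 = $72.

72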